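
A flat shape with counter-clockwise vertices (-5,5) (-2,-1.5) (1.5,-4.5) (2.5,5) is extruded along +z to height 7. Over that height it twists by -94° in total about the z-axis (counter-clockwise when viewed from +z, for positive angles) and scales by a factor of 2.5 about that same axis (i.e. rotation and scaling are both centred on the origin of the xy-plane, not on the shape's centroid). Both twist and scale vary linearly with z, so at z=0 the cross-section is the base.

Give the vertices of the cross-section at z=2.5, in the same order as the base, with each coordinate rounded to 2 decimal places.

Cross-section at z=2.5: (-2.15,10.64) (-3.83,-0.22) (-1.90,-7.03) (7.44,4.27)

t = z/height = 2.5/7 = 0.357143
s = 1 + (scale-1)·z/height = 1 + (2.5-1)·2.5/7 = 1.535714
θ = twist·z/height = -94°·2.5/7 = -33.5714° = -0.585932 rad
cos θ = 0.833197, sin θ = -0.552976 (intermediates below are computed at full precision and shown rounded to 5 d.p.)
v1: (-5,5) → rotate → (-1.40110,6.93087) → ×s → (-2.15170,10.64383) → (-2.15,10.64)
v2: (-2,-1.5) → rotate → (-2.49586,-0.14384) → ×s → (-3.83293,-0.22090) → (-3.83,-0.22)
v3: (1.5,-4.5) → rotate → (-1.23860,-4.57885) → ×s → (-1.90213,-7.03181) → (-1.90,-7.03)
v4: (2.5,5) → rotate → (4.84787,2.78355) → ×s → (7.44495,4.27473) → (7.44,4.27)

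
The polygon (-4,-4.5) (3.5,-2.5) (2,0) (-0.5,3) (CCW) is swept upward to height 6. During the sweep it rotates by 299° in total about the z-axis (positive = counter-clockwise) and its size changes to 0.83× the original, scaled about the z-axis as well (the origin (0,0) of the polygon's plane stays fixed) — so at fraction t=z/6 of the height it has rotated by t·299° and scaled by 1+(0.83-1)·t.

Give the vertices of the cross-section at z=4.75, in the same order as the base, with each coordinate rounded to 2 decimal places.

Cross-section at z=4.75: (-1.36,5.03) (-3.47,-1.34) (-0.95,-1.45) (2.41,-1.06)

t = z/height = 4.75/6 = 0.791667
s = 1 + (scale-1)·z/height = 1 + (0.83-1)·4.75/6 = 0.865417
θ = twist·z/height = 299°·4.75/6 = 236.7083° = 4.131340 rad
cos θ = -0.548901, sin θ = -0.835887 (intermediates below are computed at full precision and shown rounded to 5 d.p.)
v1: (-4,-4.5) → rotate → (-1.56589,5.81360) → ×s → (-1.35515,5.03119) → (-1.36,5.03)
v2: (3.5,-2.5) → rotate → (-4.01087,-1.55335) → ×s → (-3.47108,-1.34430) → (-3.47,-1.34)
v3: (2,0) → rotate → (-1.09780,-1.67177) → ×s → (-0.95006,-1.44678) → (-0.95,-1.45)
v4: (-0.5,3) → rotate → (2.78211,-1.22876) → ×s → (2.40769,-1.06339) → (2.41,-1.06)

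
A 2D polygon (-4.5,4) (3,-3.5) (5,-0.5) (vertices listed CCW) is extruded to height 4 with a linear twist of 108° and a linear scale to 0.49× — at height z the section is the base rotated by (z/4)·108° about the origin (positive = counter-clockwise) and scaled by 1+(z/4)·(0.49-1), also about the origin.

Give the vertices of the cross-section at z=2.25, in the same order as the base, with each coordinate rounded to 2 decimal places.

Cross-section at z=2.25: (-4.06,-1.41) (3.22,0.65) (2.05,2.94)

t = z/height = 2.25/4 = 0.5625
s = 1 + (scale-1)·z/height = 1 + (0.49-1)·2.25/4 = 0.713125
θ = twist·z/height = 108°·2.25/4 = 60.7500° = 1.060288 rad
cos θ = 0.488621, sin θ = 0.872496 (intermediates below are computed at full precision and shown rounded to 5 d.p.)
v1: (-4.5,4) → rotate → (-5.68878,-1.97175) → ×s → (-4.05681,-1.40610) → (-4.06,-1.41)
v2: (3,-3.5) → rotate → (4.51960,0.90731) → ×s → (3.22304,0.64703) → (3.22,0.65)
v3: (5,-0.5) → rotate → (2.87935,4.11817) → ×s → (2.05334,2.93677) → (2.05,2.94)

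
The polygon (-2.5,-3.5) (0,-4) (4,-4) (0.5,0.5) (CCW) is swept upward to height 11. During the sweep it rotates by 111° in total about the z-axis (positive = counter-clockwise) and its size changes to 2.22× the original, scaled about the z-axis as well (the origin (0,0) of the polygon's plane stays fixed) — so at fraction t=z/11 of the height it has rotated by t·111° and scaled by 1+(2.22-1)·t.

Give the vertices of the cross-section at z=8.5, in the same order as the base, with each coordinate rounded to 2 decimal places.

Cross-section at z=8.5: (6.42,-5.34) (7.75,-0.57) (8.32,7.18) (-0.90,1.04)

t = z/height = 8.5/11 = 0.772727
s = 1 + (scale-1)·z/height = 1 + (2.22-1)·8.5/11 = 1.942727
θ = twist·z/height = 111°·8.5/11 = 85.7727° = 1.497016 rad
cos θ = 0.073713, sin θ = 0.997280 (intermediates below are computed at full precision and shown rounded to 5 d.p.)
v1: (-2.5,-3.5) → rotate → (3.30620,-2.75119) → ×s → (6.42304,-5.34482) → (6.42,-5.34)
v2: (0,-4) → rotate → (3.98912,-0.29485) → ×s → (7.74977,-0.57282) → (7.75,-0.57)
v3: (4,-4) → rotate → (4.28397,3.69427) → ×s → (8.32258,7.17695) → (8.32,7.18)
v4: (0.5,0.5) → rotate → (-0.46178,0.53550) → ×s → (-0.89712,1.04032) → (-0.90,1.04)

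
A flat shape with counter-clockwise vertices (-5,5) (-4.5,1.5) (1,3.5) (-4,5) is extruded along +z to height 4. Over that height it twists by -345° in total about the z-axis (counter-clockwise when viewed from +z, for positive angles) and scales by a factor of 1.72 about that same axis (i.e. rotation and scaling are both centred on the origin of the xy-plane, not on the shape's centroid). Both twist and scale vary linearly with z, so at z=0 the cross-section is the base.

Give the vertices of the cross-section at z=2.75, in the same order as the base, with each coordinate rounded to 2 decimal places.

t = z/height = 2.75/4 = 0.6875
s = 1 + (scale-1)·z/height = 1 + (1.72-1)·2.75/4 = 1.495000
θ = twist·z/height = -345°·2.75/4 = -237.1875° = -4.139703 rad
cos θ = -0.541892, sin θ = 0.840448 (intermediates below are computed at full precision and shown rounded to 5 d.p.)
v1: (-5,5) → rotate → (-1.49278,-6.91170) → ×s → (-2.23171,-10.33299) → (-2.23,-10.33)
v2: (-4.5,1.5) → rotate → (1.17784,-4.59486) → ×s → (1.76087,-6.86931) → (1.76,-6.87)
v3: (1,3.5) → rotate → (-3.48346,-1.05617) → ×s → (-5.20777,-1.57898) → (-5.21,-1.58)
v4: (-4,5) → rotate → (-2.03468,-6.07125) → ×s → (-3.04184,-9.07652) → (-3.04,-9.08)

Cross-section at z=2.75: (-2.23,-10.33) (1.76,-6.87) (-5.21,-1.58) (-3.04,-9.08)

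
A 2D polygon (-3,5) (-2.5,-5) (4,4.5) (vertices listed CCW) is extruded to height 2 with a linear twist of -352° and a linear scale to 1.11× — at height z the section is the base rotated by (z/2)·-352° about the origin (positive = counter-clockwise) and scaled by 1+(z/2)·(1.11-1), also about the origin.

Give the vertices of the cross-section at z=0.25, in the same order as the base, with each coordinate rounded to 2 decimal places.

Cross-section at z=0.25: (1.33,5.76) (-5.34,-1.89) (6.09,0.46)

t = z/height = 0.25/2 = 0.125
s = 1 + (scale-1)·z/height = 1 + (1.11-1)·0.25/2 = 1.013750
θ = twist·z/height = -352°·0.25/2 = -44.0000° = -0.767945 rad
cos θ = 0.719340, sin θ = -0.694658 (intermediates below are computed at full precision and shown rounded to 5 d.p.)
v1: (-3,5) → rotate → (1.31527,5.68067) → ×s → (1.33336,5.75878) → (1.33,5.76)
v2: (-2.5,-5) → rotate → (-5.27164,-1.86005) → ×s → (-5.34413,-1.88563) → (-5.34,-1.89)
v3: (4,4.5) → rotate → (6.00332,0.45840) → ×s → (6.08587,0.46470) → (6.09,0.46)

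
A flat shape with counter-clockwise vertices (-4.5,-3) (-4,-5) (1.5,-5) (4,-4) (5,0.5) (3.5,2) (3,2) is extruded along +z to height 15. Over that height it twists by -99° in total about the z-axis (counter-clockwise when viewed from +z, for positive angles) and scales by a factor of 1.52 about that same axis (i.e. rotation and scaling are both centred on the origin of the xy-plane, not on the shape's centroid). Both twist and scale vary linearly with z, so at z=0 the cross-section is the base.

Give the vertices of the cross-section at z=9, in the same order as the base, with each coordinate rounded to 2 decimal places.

Cross-section at z=9: (-6.39,3.08) (-8.32,1.18) (-4.64,-5.03) (-1.85,-7.19) (3.90,-5.31) (4.60,-2.62) (4.26,-2.05)

t = z/height = 9/15 = 0.6
s = 1 + (scale-1)·z/height = 1 + (1.52-1)·9/15 = 1.312000
θ = twist·z/height = -99°·9/15 = -59.4000° = -1.036726 rad
cos θ = 0.509041, sin θ = -0.860742 (intermediates below are computed at full precision and shown rounded to 5 d.p.)
v1: (-4.5,-3) → rotate → (-4.87291,2.34621) → ×s → (-6.39326,3.07823) → (-6.39,3.08)
v2: (-4,-5) → rotate → (-6.33988,0.89776) → ×s → (-8.31792,1.17786) → (-8.32,1.18)
v3: (1.5,-5) → rotate → (-3.54015,-3.83632) → ×s → (-4.64467,-5.03325) → (-4.64,-5.03)
v4: (4,-4) → rotate → (-1.40680,-5.47913) → ×s → (-1.84572,-7.18862) → (-1.85,-7.19)
v5: (5,0.5) → rotate → (2.97558,-4.04919) → ×s → (3.90396,-5.31254) → (3.90,-5.31)
v6: (3.5,2) → rotate → (3.50313,-1.99451) → ×s → (4.59611,-2.61680) → (4.60,-2.62)
v7: (3,2) → rotate → (3.24861,-1.56414) → ×s → (4.26217,-2.05216) → (4.26,-2.05)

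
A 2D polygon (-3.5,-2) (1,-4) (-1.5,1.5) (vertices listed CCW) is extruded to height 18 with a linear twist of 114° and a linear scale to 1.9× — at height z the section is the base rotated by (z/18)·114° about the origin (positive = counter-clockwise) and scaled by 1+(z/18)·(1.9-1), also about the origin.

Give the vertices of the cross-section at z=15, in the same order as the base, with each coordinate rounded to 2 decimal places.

Cross-section at z=15: (4.02,-5.80) (6.82,2.35) (-2.39,-2.84)

t = z/height = 15/18 = 0.833333
s = 1 + (scale-1)·z/height = 1 + (1.9-1)·15/18 = 1.750000
θ = twist·z/height = 114°·15/18 = 95.0000° = 1.658063 rad
cos θ = -0.087156, sin θ = 0.996195 (intermediates below are computed at full precision and shown rounded to 5 d.p.)
v1: (-3.5,-2) → rotate → (2.29743,-3.31237) → ×s → (4.02051,-5.79665) → (4.02,-5.80)
v2: (1,-4) → rotate → (3.89762,1.34482) → ×s → (6.82084,2.35343) → (6.82,2.35)
v3: (-1.5,1.5) → rotate → (-1.36356,-1.62503) → ×s → (-2.38623,-2.84379) → (-2.39,-2.84)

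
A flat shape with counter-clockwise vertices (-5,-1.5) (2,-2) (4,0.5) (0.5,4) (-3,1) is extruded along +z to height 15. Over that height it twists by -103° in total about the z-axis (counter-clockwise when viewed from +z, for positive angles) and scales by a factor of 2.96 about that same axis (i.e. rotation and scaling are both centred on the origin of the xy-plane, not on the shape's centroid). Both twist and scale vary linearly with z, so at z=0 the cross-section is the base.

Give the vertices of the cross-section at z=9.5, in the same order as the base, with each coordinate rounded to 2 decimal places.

Cross-section at z=9.5: (-7.75,8.77) (-2.19,-5.95) (4.77,-7.67) (8.61,2.74) (-0.78,7.04)

t = z/height = 9.5/15 = 0.633333
s = 1 + (scale-1)·z/height = 1 + (2.96-1)·9.5/15 = 2.241333
θ = twist·z/height = -103°·9.5/15 = -65.2333° = -1.138536 rad
cos θ = 0.418924, sin θ = -0.908021 (intermediates below are computed at full precision and shown rounded to 5 d.p.)
v1: (-5,-1.5) → rotate → (-3.45665,3.91172) → ×s → (-7.74751,8.76747) → (-7.75,8.77)
v2: (2,-2) → rotate → (-0.97819,-2.65389) → ×s → (-2.19246,-5.94825) → (-2.19,-5.95)
v3: (4,0.5) → rotate → (2.12971,-3.42262) → ×s → (4.77338,-7.67124) → (4.77,-7.67)
v4: (0.5,4) → rotate → (3.84155,1.22168) → ×s → (8.61019,2.73820) → (8.61,2.74)
v5: (-3,1) → rotate → (-0.34875,3.14299) → ×s → (-0.78167,7.04448) → (-0.78,7.04)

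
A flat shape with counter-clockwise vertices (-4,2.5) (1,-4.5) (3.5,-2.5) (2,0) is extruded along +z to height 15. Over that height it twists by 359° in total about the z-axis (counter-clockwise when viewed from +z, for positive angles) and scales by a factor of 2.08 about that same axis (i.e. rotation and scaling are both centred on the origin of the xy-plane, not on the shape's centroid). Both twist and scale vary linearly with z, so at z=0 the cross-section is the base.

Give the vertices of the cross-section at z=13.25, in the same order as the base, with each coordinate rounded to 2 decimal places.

Cross-section at z=13.25: (-2.40,8.90) (-4.55,-7.77) (1.69,-8.23) (2.86,-2.66)

t = z/height = 13.25/15 = 0.883333
s = 1 + (scale-1)·z/height = 1 + (2.08-1)·13.25/15 = 1.954000
θ = twist·z/height = 359°·13.25/15 = 317.1167° = 5.534730 rad
cos θ = 0.732741, sin θ = -0.680508 (intermediates below are computed at full precision and shown rounded to 5 d.p.)
v1: (-4,2.5) → rotate → (-1.22969,4.55388) → ×s → (-2.40282,8.89829) → (-2.40,8.90)
v2: (1,-4.5) → rotate → (-2.32954,-3.97784) → ×s → (-4.55193,-7.77270) → (-4.55,-7.77)
v3: (3.5,-2.5) → rotate → (0.86332,-4.21363) → ×s → (1.68693,-8.23343) → (1.69,-8.23)
v4: (2,0) → rotate → (1.46548,-1.36102) → ×s → (2.86355,-2.65942) → (2.86,-2.66)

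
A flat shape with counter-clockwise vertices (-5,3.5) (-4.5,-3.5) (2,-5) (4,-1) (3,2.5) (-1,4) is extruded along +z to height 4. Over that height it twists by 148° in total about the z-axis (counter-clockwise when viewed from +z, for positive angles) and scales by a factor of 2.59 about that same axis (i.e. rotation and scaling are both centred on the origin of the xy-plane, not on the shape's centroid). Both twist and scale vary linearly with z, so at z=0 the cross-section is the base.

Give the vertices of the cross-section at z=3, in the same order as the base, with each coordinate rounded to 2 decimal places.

Cross-section at z=3: (-3.24,-12.98) (10.70,-6.46) (8.66,8.02) (-1.10,8.97) (-7.47,4.18) (-7.40,-5.19)

t = z/height = 3/4 = 0.75
s = 1 + (scale-1)·z/height = 1 + (2.59-1)·3/4 = 2.192500
θ = twist·z/height = 148°·3/4 = 111.0000° = 1.937315 rad
cos θ = -0.358368, sin θ = 0.933580 (intermediates below are computed at full precision and shown rounded to 5 d.p.)
v1: (-5,3.5) → rotate → (-1.47569,-5.92219) → ×s → (-3.23545,-12.98440) → (-3.24,-12.98)
v2: (-4.5,-3.5) → rotate → (4.88019,-2.94682) → ×s → (10.69981,-6.46091) → (10.70,-6.46)
v3: (2,-5) → rotate → (3.95117,3.65900) → ×s → (8.66293,8.02236) → (8.66,8.02)
v4: (4,-1) → rotate → (-0.49989,4.09269) → ×s → (-1.09601,8.97322) → (-1.10,8.97)
v5: (3,2.5) → rotate → (-3.40905,1.90482) → ×s → (-7.47435,4.17632) → (-7.47,4.18)
v6: (-1,4) → rotate → (-3.37595,-2.36705) → ×s → (-7.40178,-5.18976) → (-7.40,-5.19)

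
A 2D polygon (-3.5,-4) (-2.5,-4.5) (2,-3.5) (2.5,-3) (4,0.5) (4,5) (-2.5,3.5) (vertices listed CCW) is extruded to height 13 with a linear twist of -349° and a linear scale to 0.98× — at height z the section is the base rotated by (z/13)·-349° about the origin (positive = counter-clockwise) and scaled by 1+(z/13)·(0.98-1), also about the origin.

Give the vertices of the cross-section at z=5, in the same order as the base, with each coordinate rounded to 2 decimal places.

t = z/height = 5/13 = 0.384615
s = 1 + (scale-1)·z/height = 1 + (0.98-1)·5/13 = 0.992308
θ = twist·z/height = -349°·5/13 = -134.2308° = -2.342769 rad
cos θ = -0.697550, sin θ = -0.716536 (intermediates below are computed at full precision and shown rounded to 5 d.p.)
v1: (-3.5,-4) → rotate → (-0.42472,5.29808) → ×s → (-0.42145,5.25732) → (-0.42,5.26)
v2: (-2.5,-4.5) → rotate → (-1.48054,4.93032) → ×s → (-1.46915,4.89239) → (-1.47,4.89)
v3: (2,-3.5) → rotate → (-3.90298,1.00835) → ×s → (-3.87295,1.00060) → (-3.87,1.00)
v4: (2.5,-3) → rotate → (-3.89348,0.30131) → ×s → (-3.86353,0.29899) → (-3.86,0.30)
v5: (4,0.5) → rotate → (-2.43193,-3.21492) → ×s → (-2.41322,-3.19019) → (-2.41,-3.19)
v6: (4,5) → rotate → (0.79248,-6.35389) → ×s → (0.78638,-6.30502) → (0.79,-6.31)
v7: (-2.5,3.5) → rotate → (4.25175,-0.65008) → ×s → (4.21905,-0.64508) → (4.22,-0.65)

Cross-section at z=5: (-0.42,5.26) (-1.47,4.89) (-3.87,1.00) (-3.86,0.30) (-2.41,-3.19) (0.79,-6.31) (4.22,-0.65)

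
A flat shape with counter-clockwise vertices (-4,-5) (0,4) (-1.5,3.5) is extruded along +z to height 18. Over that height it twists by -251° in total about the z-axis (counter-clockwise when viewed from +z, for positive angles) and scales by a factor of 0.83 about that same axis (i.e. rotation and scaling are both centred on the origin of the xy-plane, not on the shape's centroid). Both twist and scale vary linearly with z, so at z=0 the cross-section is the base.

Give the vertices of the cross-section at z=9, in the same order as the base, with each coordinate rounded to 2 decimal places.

t = z/height = 9/18 = 0.5
s = 1 + (scale-1)·z/height = 1 + (0.83-1)·9/18 = 0.915000
θ = twist·z/height = -251°·9/18 = -125.5000° = -2.190388 rad
cos θ = -0.580703, sin θ = -0.814116 (intermediates below are computed at full precision and shown rounded to 5 d.p.)
v1: (-4,-5) → rotate → (-1.74777,6.15998) → ×s → (-1.59921,5.63638) → (-1.60,5.64)
v2: (0,4) → rotate → (3.25646,-2.32281) → ×s → (2.97966,-2.12537) → (2.98,-2.13)
v3: (-1.5,3.5) → rotate → (3.72046,-0.81129) → ×s → (3.40422,-0.74233) → (3.40,-0.74)

Cross-section at z=9: (-1.60,5.64) (2.98,-2.13) (3.40,-0.74)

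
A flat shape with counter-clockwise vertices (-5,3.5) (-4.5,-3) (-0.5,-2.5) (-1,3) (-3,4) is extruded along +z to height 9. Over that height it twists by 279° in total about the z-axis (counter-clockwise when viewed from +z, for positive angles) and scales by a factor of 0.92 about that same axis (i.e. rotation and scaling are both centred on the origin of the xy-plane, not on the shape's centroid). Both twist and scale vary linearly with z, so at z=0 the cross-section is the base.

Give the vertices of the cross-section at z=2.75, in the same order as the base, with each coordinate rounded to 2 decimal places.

t = z/height = 2.75/9 = 0.305556
s = 1 + (scale-1)·z/height = 1 + (0.92-1)·2.75/9 = 0.975556
θ = twist·z/height = 279°·2.75/9 = 85.2500° = 1.487893 rad
cos θ = 0.082808, sin θ = 0.996566 (intermediates below are computed at full precision and shown rounded to 5 d.p.)
v1: (-5,3.5) → rotate → (-3.90202,-4.69300) → ×s → (-3.80664,-4.57828) → (-3.81,-4.58)
v2: (-4.5,-3) → rotate → (2.61706,-4.73297) → ×s → (2.55309,-4.61727) → (2.55,-4.62)
v3: (-0.5,-2.5) → rotate → (2.45001,-0.70530) → ×s → (2.39012,-0.68806) → (2.39,-0.69)
v4: (-1,3) → rotate → (-3.07250,-0.74814) → ×s → (-2.99740,-0.72985) → (-3.00,-0.73)
v5: (-3,4) → rotate → (-4.23469,-2.65846) → ×s → (-4.13117,-2.59348) → (-4.13,-2.59)

Cross-section at z=2.75: (-3.81,-4.58) (2.55,-4.62) (2.39,-0.69) (-3.00,-0.73) (-4.13,-2.59)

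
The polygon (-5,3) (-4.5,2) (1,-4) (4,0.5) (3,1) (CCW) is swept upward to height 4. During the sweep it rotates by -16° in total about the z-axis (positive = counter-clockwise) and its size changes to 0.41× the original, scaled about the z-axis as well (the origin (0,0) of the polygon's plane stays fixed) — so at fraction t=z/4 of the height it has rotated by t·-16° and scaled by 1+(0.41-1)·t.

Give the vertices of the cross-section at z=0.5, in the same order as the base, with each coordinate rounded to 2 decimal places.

t = z/height = 0.5/4 = 0.125
s = 1 + (scale-1)·z/height = 1 + (0.41-1)·0.5/4 = 0.926250
θ = twist·z/height = -16°·0.5/4 = -2.0000° = -0.034907 rad
cos θ = 0.999391, sin θ = -0.034899 (intermediates below are computed at full precision and shown rounded to 5 d.p.)
v1: (-5,3) → rotate → (-4.89226,3.17267) → ×s → (-4.53145,2.93869) → (-4.53,2.94)
v2: (-4.5,2) → rotate → (-4.42746,2.15583) → ×s → (-4.10093,1.99684) → (-4.10,2.00)
v3: (1,-4) → rotate → (0.85979,-4.03246) → ×s → (0.79638,-3.73507) → (0.80,-3.74)
v4: (4,0.5) → rotate → (4.01501,0.36010) → ×s → (3.71891,0.33354) → (3.72,0.33)
v5: (3,1) → rotate → (3.03307,0.89469) → ×s → (2.80938,0.82871) → (2.81,0.83)

Cross-section at z=0.5: (-4.53,2.94) (-4.10,2.00) (0.80,-3.74) (3.72,0.33) (2.81,0.83)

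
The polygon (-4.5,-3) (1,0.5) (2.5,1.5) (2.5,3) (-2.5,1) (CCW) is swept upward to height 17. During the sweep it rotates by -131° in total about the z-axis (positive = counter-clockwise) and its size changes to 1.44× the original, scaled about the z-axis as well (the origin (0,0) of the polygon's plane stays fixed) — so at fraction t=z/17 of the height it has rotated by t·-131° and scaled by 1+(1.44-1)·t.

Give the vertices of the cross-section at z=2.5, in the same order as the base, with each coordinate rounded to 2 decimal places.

t = z/height = 2.5/17 = 0.147059
s = 1 + (scale-1)·z/height = 1 + (1.44-1)·2.5/17 = 1.064706
θ = twist·z/height = -131°·2.5/17 = -19.2647° = -0.336233 rad
cos θ = 0.944004, sin θ = -0.329933 (intermediates below are computed at full precision and shown rounded to 5 d.p.)
v1: (-4.5,-3) → rotate → (-5.23782,-1.34731) → ×s → (-5.57674,-1.43449) → (-5.58,-1.43)
v2: (1,0.5) → rotate → (1.10897,0.14207) → ×s → (1.18073,0.15126) → (1.18,0.15)
v3: (2.5,1.5) → rotate → (2.85491,0.59117) → ×s → (3.03964,0.62943) → (3.04,0.63)
v4: (2.5,3) → rotate → (3.34981,2.00718) → ×s → (3.56656,2.13706) → (3.57,2.14)
v5: (-2.5,1) → rotate → (-2.03008,1.76884) → ×s → (-2.16144,1.88329) → (-2.16,1.88)

Cross-section at z=2.5: (-5.58,-1.43) (1.18,0.15) (3.04,0.63) (3.57,2.14) (-2.16,1.88)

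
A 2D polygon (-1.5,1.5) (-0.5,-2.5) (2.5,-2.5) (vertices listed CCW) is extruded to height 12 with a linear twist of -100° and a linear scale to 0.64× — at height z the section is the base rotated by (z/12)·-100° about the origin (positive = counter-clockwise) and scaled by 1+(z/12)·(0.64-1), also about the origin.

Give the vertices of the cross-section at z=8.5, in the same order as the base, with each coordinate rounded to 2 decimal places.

Cross-section at z=8.5: (0.69,1.42) (-1.88,-0.26) (-1.15,-2.37)

t = z/height = 8.5/12 = 0.708333
s = 1 + (scale-1)·z/height = 1 + (0.64-1)·8.5/12 = 0.745000
θ = twist·z/height = -100°·8.5/12 = -70.8333° = -1.236275 rad
cos θ = 0.328317, sin θ = -0.944568 (intermediates below are computed at full precision and shown rounded to 5 d.p.)
v1: (-1.5,1.5) → rotate → (0.92438,1.90933) → ×s → (0.68866,1.42245) → (0.69,1.42)
v2: (-0.5,-2.5) → rotate → (-2.52558,-0.34851) → ×s → (-1.88156,-0.25964) → (-1.88,-0.26)
v3: (2.5,-2.5) → rotate → (-1.54063,-3.18221) → ×s → (-1.14777,-2.37075) → (-1.15,-2.37)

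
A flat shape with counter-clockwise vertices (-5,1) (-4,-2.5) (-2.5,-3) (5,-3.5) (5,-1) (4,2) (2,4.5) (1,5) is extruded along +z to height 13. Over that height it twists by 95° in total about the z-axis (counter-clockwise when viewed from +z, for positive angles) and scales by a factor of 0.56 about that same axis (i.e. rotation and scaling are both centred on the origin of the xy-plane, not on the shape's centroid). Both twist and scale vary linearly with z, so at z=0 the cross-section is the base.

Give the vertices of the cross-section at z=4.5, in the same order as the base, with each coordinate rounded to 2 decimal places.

t = z/height = 4.5/13 = 0.346154
s = 1 + (scale-1)·z/height = 1 + (0.56-1)·4.5/13 = 0.847692
θ = twist·z/height = 95°·4.5/13 = 32.8846° = 0.573945 rad
cos θ = 0.839766, sin θ = 0.542949 (intermediates below are computed at full precision and shown rounded to 5 d.p.)
v1: (-5,1) → rotate → (-4.74178,-1.87498) → ×s → (-4.01957,-1.58941) → (-4.02,-1.59)
v2: (-4,-2.5) → rotate → (-2.00169,-4.27121) → ×s → (-1.69682,-3.62067) → (-1.70,-3.62)
v3: (-2.5,-3) → rotate → (-0.47057,-3.87667) → ×s → (-0.39890,-3.28622) → (-0.40,-3.29)
v4: (5,-3.5) → rotate → (6.09915,-0.22443) → ×s → (5.17020,-0.19025) → (5.17,-0.19)
v5: (5,-1) → rotate → (4.74178,1.87498) → ×s → (4.01957,1.58941) → (4.02,1.59)
v6: (4,2) → rotate → (2.27316,3.85133) → ×s → (1.92694,3.26474) → (1.93,3.26)
v7: (2,4.5) → rotate → (-0.76374,4.86484) → ×s → (-0.64742,4.12389) → (-0.65,4.12)
v8: (1,5) → rotate → (-1.87498,4.74178) → ×s → (-1.58941,4.01957) → (-1.59,4.02)

Cross-section at z=4.5: (-4.02,-1.59) (-1.70,-3.62) (-0.40,-3.29) (5.17,-0.19) (4.02,1.59) (1.93,3.26) (-0.65,4.12) (-1.59,4.02)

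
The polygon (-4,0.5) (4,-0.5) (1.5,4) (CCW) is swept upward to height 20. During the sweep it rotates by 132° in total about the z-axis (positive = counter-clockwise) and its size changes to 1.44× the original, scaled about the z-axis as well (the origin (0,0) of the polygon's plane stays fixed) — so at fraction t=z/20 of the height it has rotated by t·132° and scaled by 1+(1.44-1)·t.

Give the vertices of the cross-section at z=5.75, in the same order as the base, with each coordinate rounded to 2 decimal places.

Cross-section at z=5.75: (-3.90,-2.33) (3.90,2.33) (-1.44,4.59)

t = z/height = 5.75/20 = 0.2875
s = 1 + (scale-1)·z/height = 1 + (1.44-1)·5.75/20 = 1.126500
θ = twist·z/height = 132°·5.75/20 = 37.9500° = 0.662352 rad
cos θ = 0.788548, sin θ = 0.614974 (intermediates below are computed at full precision and shown rounded to 5 d.p.)
v1: (-4,0.5) → rotate → (-3.46168,-2.06562) → ×s → (-3.89958,-2.32692) → (-3.90,-2.33)
v2: (4,-0.5) → rotate → (3.46168,2.06562) → ×s → (3.89958,2.32692) → (3.90,2.33)
v3: (1.5,4) → rotate → (-1.27707,4.07665) → ×s → (-1.43862,4.59235) → (-1.44,4.59)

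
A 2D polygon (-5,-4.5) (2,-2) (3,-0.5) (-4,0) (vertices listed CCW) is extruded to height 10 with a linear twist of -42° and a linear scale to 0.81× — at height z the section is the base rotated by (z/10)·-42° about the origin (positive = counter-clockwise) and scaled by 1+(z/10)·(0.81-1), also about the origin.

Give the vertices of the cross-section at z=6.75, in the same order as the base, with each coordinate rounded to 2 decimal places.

Cross-section at z=6.75: (-5.70,-1.38) (0.71,-2.36) (2.09,-1.63) (-3.07,1.66)

t = z/height = 6.75/10 = 0.675
s = 1 + (scale-1)·z/height = 1 + (0.81-1)·6.75/10 = 0.871750
θ = twist·z/height = -42°·6.75/10 = -28.3500° = -0.494801 rad
cos θ = 0.880063, sin θ = -0.474856 (intermediates below are computed at full precision and shown rounded to 5 d.p.)
v1: (-5,-4.5) → rotate → (-6.53717,-1.58600) → ×s → (-5.69878,-1.38260) → (-5.70,-1.38)
v2: (2,-2) → rotate → (0.81041,-2.70984) → ×s → (0.70648,-2.36230) → (0.71,-2.36)
v3: (3,-0.5) → rotate → (2.40276,-1.86460) → ×s → (2.09461,-1.62547) → (2.09,-1.63)
v4: (-4,0) → rotate → (-3.52025,1.89943) → ×s → (-3.06878,1.65582) → (-3.07,1.66)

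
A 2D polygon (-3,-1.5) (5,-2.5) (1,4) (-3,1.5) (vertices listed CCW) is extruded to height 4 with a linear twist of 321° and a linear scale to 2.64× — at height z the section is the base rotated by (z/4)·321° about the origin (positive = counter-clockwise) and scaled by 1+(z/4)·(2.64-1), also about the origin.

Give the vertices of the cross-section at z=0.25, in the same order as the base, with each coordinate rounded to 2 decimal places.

Cross-section at z=0.25: (-2.54,-2.69) (6.12,-0.70) (-0.48,4.52) (-3.67,0.42)

t = z/height = 0.25/4 = 0.0625
s = 1 + (scale-1)·z/height = 1 + (2.64-1)·0.25/4 = 1.102500
θ = twist·z/height = 321°·0.25/4 = 20.0625° = 0.350157 rad
cos θ = 0.939319, sin θ = 0.343045 (intermediates below are computed at full precision and shown rounded to 5 d.p.)
v1: (-3,-1.5) → rotate → (-2.30339,-2.43811) → ×s → (-2.53949,-2.68802) → (-2.54,-2.69)
v2: (5,-2.5) → rotate → (5.55421,-0.63307) → ×s → (6.12351,-0.69796) → (6.12,-0.70)
v3: (1,4) → rotate → (-0.43286,4.10032) → ×s → (-0.47723,4.52060) → (-0.48,4.52)
v4: (-3,1.5) → rotate → (-3.33252,0.37984) → ×s → (-3.67411,0.41878) → (-3.67,0.42)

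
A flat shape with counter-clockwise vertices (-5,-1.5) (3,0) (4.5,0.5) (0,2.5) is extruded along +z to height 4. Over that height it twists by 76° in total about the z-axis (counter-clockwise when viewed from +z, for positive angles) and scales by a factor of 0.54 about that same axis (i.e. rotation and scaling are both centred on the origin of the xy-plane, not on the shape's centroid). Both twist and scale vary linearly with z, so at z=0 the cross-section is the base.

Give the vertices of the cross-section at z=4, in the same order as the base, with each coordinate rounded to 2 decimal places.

Cross-section at z=4: (0.13,-2.82) (0.39,1.57) (0.33,2.42) (-1.31,0.33)

t = z/height = 4/4 = 1
s = 1 + (scale-1)·z/height = 1 + (0.54-1)·4/4 = 0.540000
θ = twist·z/height = 76°·4/4 = 76.0000° = 1.326450 rad
cos θ = 0.241922, sin θ = 0.970296 (intermediates below are computed at full precision and shown rounded to 5 d.p.)
v1: (-5,-1.5) → rotate → (0.24583,-5.21436) → ×s → (0.13275,-2.81576) → (0.13,-2.82)
v2: (3,0) → rotate → (0.72577,2.91089) → ×s → (0.39191,1.57188) → (0.39,1.57)
v3: (4.5,0.5) → rotate → (0.60350,4.48729) → ×s → (0.32589,2.42314) → (0.33,2.42)
v4: (0,2.5) → rotate → (-2.42574,0.60480) → ×s → (-1.30990,0.32659) → (-1.31,0.33)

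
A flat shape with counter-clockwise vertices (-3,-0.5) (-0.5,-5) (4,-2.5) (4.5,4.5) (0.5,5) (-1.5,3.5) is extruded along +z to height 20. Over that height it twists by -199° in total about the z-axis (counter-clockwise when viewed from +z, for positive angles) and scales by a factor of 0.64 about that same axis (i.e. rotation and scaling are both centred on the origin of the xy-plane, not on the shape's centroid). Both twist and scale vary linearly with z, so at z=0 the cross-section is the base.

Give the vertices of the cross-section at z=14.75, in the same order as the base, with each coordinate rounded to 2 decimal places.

t = z/height = 14.75/20 = 0.7375
s = 1 + (scale-1)·z/height = 1 + (0.64-1)·14.75/20 = 0.734500
θ = twist·z/height = -199°·14.75/20 = -146.7625° = -2.561489 rad
cos θ = -0.836406, sin θ = -0.548111 (intermediates below are computed at full precision and shown rounded to 5 d.p.)
v1: (-3,-0.5) → rotate → (2.23516,2.06254) → ×s → (1.64173,1.51493) → (1.64,1.51)
v2: (-0.5,-5) → rotate → (-2.32235,4.45608) → ×s → (-1.70577,3.27299) → (-1.71,3.27)
v3: (4,-2.5) → rotate → (-4.71590,-0.10143) → ×s → (-3.46383,-0.07450) → (-3.46,-0.07)
v4: (4.5,4.5) → rotate → (-1.29733,-6.23032) → ×s → (-0.95289,-4.57617) → (-0.95,-4.58)
v5: (0.5,5) → rotate → (2.32235,-4.45608) → ×s → (1.70577,-3.27299) → (1.71,-3.27)
v6: (-1.5,3.5) → rotate → (3.17300,-2.10525) → ×s → (2.33057,-1.54631) → (2.33,-1.55)

Cross-section at z=14.75: (1.64,1.51) (-1.71,3.27) (-3.46,-0.07) (-0.95,-4.58) (1.71,-3.27) (2.33,-1.55)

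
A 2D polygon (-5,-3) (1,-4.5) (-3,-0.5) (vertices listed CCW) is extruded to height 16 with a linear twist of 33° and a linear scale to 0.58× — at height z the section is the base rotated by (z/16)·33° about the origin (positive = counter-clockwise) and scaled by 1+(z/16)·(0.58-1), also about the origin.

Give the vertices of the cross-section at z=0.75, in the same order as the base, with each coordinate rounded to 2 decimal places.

Cross-section at z=0.75: (-4.82,-3.07) (1.10,-4.38) (-2.93,-0.57)

t = z/height = 0.75/16 = 0.046875
s = 1 + (scale-1)·z/height = 1 + (0.58-1)·0.75/16 = 0.980313
θ = twist·z/height = 33°·0.75/16 = 1.5469° = 0.026998 rad
cos θ = 0.999636, sin θ = 0.026995 (intermediates below are computed at full precision and shown rounded to 5 d.p.)
v1: (-5,-3) → rotate → (-4.91719,-3.13388) → ×s → (-4.82039,-3.07218) → (-4.82,-3.07)
v2: (1,-4.5) → rotate → (1.12111,-4.47137) → ×s → (1.09904,-4.38334) → (1.10,-4.38)
v3: (-3,-0.5) → rotate → (-2.98541,-0.58080) → ×s → (-2.92663,-0.56937) → (-2.93,-0.57)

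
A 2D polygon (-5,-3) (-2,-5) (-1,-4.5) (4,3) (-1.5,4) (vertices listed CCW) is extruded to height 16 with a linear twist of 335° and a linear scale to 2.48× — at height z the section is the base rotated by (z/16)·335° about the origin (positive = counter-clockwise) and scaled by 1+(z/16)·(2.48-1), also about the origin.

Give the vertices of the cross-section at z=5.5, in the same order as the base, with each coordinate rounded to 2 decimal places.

t = z/height = 5.5/16 = 0.34375
s = 1 + (scale-1)·z/height = 1 + (2.48-1)·5.5/16 = 1.508750
θ = twist·z/height = 335°·5.5/16 = 115.1563° = 2.009856 rad
cos θ = -0.425088, sin θ = 0.905152 (intermediates below are computed at full precision and shown rounded to 5 d.p.)
v1: (-5,-3) → rotate → (4.84090,-3.25049) → ×s → (7.30370,-4.90418) → (7.30,-4.90)
v2: (-2,-5) → rotate → (5.37594,0.31514) → ×s → (8.11094,0.47546) → (8.11,0.48)
v3: (-1,-4.5) → rotate → (4.49827,1.00775) → ×s → (6.78677,1.52044) → (6.79,1.52)
v4: (4,3) → rotate → (-4.41581,2.34534) → ×s → (-6.66235,3.53854) → (-6.66,3.54)
v5: (-1.5,4) → rotate → (-2.98298,-3.05808) → ×s → (-4.50056,-4.61388) → (-4.50,-4.61)

Cross-section at z=5.5: (7.30,-4.90) (8.11,0.48) (6.79,1.52) (-6.66,3.54) (-4.50,-4.61)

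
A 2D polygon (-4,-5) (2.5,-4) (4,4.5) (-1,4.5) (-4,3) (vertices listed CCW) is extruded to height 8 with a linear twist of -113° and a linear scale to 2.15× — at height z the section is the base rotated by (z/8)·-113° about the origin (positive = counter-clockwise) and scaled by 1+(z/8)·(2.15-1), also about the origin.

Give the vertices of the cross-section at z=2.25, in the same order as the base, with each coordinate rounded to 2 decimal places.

Cross-section at z=2.25: (-7.99,-2.84) (0.02,-6.24) (7.64,2.27) (2.01,5.76) (-2.41,6.16)

t = z/height = 2.25/8 = 0.28125
s = 1 + (scale-1)·z/height = 1 + (2.15-1)·2.25/8 = 1.323438
θ = twist·z/height = -113°·2.25/8 = -31.7813° = -0.554687 rad
cos θ = 0.850065, sin θ = -0.526678 (intermediates below are computed at full precision and shown rounded to 5 d.p.)
v1: (-4,-5) → rotate → (-6.03365,-2.14361) → ×s → (-7.98516,-2.83694) → (-7.99,-2.84)
v2: (2.5,-4) → rotate → (0.01845,-4.71695) → ×s → (0.02442,-6.24259) → (0.02,-6.24)
v3: (4,4.5) → rotate → (5.77031,1.71858) → ×s → (7.63664,2.27444) → (7.64,2.27)
v4: (-1,4.5) → rotate → (1.51998,4.35197) → ×s → (2.01160,5.75956) → (2.01,5.76)
v5: (-4,3) → rotate → (-1.82023,4.65691) → ×s → (-2.40896,6.16312) → (-2.41,6.16)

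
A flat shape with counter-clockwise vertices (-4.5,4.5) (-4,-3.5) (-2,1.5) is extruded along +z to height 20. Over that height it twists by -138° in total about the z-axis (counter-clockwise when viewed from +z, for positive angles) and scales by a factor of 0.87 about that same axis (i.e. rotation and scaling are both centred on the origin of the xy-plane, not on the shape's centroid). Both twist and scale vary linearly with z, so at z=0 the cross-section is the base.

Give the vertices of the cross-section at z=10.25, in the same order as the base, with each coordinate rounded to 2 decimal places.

t = z/height = 10.25/20 = 0.5125
s = 1 + (scale-1)·z/height = 1 + (0.87-1)·10.25/20 = 0.933375
θ = twist·z/height = -138°·10.25/20 = -70.7250° = -1.234384 rad
cos θ = 0.330103, sin θ = -0.943945 (intermediates below are computed at full precision and shown rounded to 5 d.p.)
v1: (-4.5,4.5) → rotate → (2.76229,5.73321) → ×s → (2.57825,5.35124) → (2.58,5.35)
v2: (-4,-3.5) → rotate → (-4.62422,2.62042) → ×s → (-4.31613,2.44584) → (-4.32,2.45)
v3: (-2,1.5) → rotate → (0.75571,2.38304) → ×s → (0.70536,2.22427) → (0.71,2.22)

Cross-section at z=10.25: (2.58,5.35) (-4.32,2.45) (0.71,2.22)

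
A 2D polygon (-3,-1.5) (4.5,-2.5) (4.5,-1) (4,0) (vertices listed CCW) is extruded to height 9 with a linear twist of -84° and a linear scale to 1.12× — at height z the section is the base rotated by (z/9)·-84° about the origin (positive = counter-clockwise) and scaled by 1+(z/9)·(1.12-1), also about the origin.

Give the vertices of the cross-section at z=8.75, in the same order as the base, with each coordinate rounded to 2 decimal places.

t = z/height = 8.75/9 = 0.972222
s = 1 + (scale-1)·z/height = 1 + (1.12-1)·8.75/9 = 1.116667
θ = twist·z/height = -84°·8.75/9 = -81.6667° = -1.425352 rad
cos θ = 0.144932, sin θ = -0.989442 (intermediates below are computed at full precision and shown rounded to 5 d.p.)
v1: (-3,-1.5) → rotate → (-1.91896,2.75093) → ×s → (-2.14284,3.07187) → (-2.14,3.07)
v2: (4.5,-2.5) → rotate → (-1.82141,-4.81482) → ×s → (-2.03391,-5.37655) → (-2.03,-5.38)
v3: (4.5,-1) → rotate → (-0.33725,-4.59742) → ×s → (-0.37659,-5.13378) → (-0.38,-5.13)
v4: (4,0) → rotate → (0.57973,-3.95777) → ×s → (0.64736,-4.41951) → (0.65,-4.42)

Cross-section at z=8.75: (-2.14,3.07) (-2.03,-5.38) (-0.38,-5.13) (0.65,-4.42)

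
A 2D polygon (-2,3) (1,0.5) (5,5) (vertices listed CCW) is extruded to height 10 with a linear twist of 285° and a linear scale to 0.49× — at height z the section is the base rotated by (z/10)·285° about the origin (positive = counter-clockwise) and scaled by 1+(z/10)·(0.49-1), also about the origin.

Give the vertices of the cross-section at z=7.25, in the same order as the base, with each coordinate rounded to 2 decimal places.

t = z/height = 7.25/10 = 0.725
s = 1 + (scale-1)·z/height = 1 + (0.49-1)·7.25/10 = 0.630250
θ = twist·z/height = 285°·7.25/10 = 206.6250° = 3.606287 rad
cos θ = -0.893959, sin θ = -0.448149 (intermediates below are computed at full precision and shown rounded to 5 d.p.)
v1: (-2,3) → rotate → (3.13237,-1.78558) → ×s → (1.97417,-1.12536) → (1.97,-1.13)
v2: (1,0.5) → rotate → (-0.66988,-0.89513) → ×s → (-0.42219,-0.56415) → (-0.42,-0.56)
v3: (5,5) → rotate → (-2.22905,-6.71054) → ×s → (-1.40486,-4.22932) → (-1.40,-4.23)

Cross-section at z=7.25: (1.97,-1.13) (-0.42,-0.56) (-1.40,-4.23)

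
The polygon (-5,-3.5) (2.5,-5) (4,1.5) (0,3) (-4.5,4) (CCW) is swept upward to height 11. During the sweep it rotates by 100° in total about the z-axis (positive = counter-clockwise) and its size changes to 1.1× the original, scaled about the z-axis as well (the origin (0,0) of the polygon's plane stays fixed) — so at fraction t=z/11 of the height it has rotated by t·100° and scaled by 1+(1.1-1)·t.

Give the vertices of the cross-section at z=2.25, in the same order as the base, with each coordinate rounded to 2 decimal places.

Cross-section at z=2.25: (-3.53,-5.13) (4.17,-3.89) (3.29,2.86) (-1.07,2.87) (-5.73,2.22)

t = z/height = 2.25/11 = 0.204545
s = 1 + (scale-1)·z/height = 1 + (1.1-1)·2.25/11 = 1.020455
θ = twist·z/height = 100°·2.25/11 = 20.4545° = 0.356999 rad
cos θ = 0.936950, sin θ = 0.349464 (intermediates below are computed at full precision and shown rounded to 5 d.p.)
v1: (-5,-3.5) → rotate → (-3.46162,-5.02664) → ×s → (-3.53243,-5.12946) → (-3.53,-5.13)
v2: (2.5,-5) → rotate → (4.08970,-3.81109) → ×s → (4.17335,-3.88904) → (4.17,-3.89)
v3: (4,1.5) → rotate → (3.22360,2.80328) → ×s → (3.28954,2.86062) → (3.29,2.86)
v4: (0,3) → rotate → (-1.04839,2.81085) → ×s → (-1.06984,2.86834) → (-1.07,2.87)
v5: (-4.5,4) → rotate → (-5.61413,2.17521) → ×s → (-5.72896,2.21970) → (-5.73,2.22)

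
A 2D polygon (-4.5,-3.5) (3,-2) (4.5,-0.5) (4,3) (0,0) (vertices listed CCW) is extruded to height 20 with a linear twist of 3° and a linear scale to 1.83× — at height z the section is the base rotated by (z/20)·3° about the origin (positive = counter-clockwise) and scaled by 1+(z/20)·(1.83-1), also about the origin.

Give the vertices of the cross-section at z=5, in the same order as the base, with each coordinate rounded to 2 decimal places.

t = z/height = 5/20 = 0.25
s = 1 + (scale-1)·z/height = 1 + (1.83-1)·5/20 = 1.207500
θ = twist·z/height = 3°·5/20 = 0.7500° = 0.013090 rad
cos θ = 0.999914, sin θ = 0.013090 (intermediates below are computed at full precision and shown rounded to 5 d.p.)
v1: (-4.5,-3.5) → rotate → (-4.45380,-3.55860) → ×s → (-5.37796,-4.29701) → (-5.38,-4.30)
v2: (3,-2) → rotate → (3.02592,-1.96056) → ×s → (3.65380,-2.36738) → (3.65,-2.37)
v3: (4.5,-0.5) → rotate → (4.50616,-0.44105) → ×s → (5.44119,-0.53257) → (5.44,-0.53)
v4: (4,3) → rotate → (3.96039,3.05210) → ×s → (4.78217,3.68541) → (4.78,3.69)
v5: (0,0) → rotate → (0.00000,0.00000) → ×s → (0.00000,0.00000) → (0.00,0.00)

Cross-section at z=5: (-5.38,-4.30) (3.65,-2.37) (5.44,-0.53) (4.78,3.69) (0.00,0.00)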